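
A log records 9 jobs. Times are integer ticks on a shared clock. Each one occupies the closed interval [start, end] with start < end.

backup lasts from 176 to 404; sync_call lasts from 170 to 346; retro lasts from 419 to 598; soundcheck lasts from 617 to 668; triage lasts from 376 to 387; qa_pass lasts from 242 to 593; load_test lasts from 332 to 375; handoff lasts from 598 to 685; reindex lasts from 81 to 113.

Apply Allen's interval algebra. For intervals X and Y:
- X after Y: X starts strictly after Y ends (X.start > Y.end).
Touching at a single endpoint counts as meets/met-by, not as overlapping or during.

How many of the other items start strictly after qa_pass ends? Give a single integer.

2

Target qa_pass = [242, 593].
backup [176, 404] → overlaps → no.
handoff [598, 685] → after → counts.
load_test [332, 375] → during → no.
reindex [81, 113] → before → no.
retro [419, 598] → overlapped-by → no.
soundcheck [617, 668] → after → counts.
sync_call [170, 346] → overlaps → no.
triage [376, 387] → during → no.
Total: 2.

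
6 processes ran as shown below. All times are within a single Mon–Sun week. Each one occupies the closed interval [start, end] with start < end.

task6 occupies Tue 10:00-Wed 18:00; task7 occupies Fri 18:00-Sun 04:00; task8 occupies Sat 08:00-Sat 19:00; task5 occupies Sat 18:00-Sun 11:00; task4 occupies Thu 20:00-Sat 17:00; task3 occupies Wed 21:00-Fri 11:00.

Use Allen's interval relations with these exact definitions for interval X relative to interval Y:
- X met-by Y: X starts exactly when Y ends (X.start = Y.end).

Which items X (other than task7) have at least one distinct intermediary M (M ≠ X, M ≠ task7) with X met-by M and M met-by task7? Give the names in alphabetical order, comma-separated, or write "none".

none

Target task7 = [Fri 18:00, Sun 04:00].
Intermediaries M with M met-by task7: none.
Union: none.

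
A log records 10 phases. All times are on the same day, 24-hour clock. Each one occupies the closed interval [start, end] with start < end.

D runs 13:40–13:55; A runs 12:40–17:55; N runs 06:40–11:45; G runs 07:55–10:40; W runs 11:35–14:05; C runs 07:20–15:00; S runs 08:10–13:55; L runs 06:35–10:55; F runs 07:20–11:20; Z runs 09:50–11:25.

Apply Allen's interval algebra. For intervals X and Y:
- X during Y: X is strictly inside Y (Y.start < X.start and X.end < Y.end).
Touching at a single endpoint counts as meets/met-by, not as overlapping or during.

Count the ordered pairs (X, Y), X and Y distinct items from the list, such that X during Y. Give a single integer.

13

Checking all 90 ordered pairs for relation 'during'; matching pairs in alphabetical order:
(D, A): D during A ✓
(D, C): D during C ✓
(D, W): D during W ✓
(F, N): F during N ✓
(G, C): G during C ✓
(G, F): G during F ✓
(G, L): G during L ✓
(G, N): G during N ✓
(S, C): S during C ✓
(W, C): W during C ✓
(Z, C): Z during C ✓
(Z, N): Z during N ✓
(Z, S): Z during S ✓
Count: 13.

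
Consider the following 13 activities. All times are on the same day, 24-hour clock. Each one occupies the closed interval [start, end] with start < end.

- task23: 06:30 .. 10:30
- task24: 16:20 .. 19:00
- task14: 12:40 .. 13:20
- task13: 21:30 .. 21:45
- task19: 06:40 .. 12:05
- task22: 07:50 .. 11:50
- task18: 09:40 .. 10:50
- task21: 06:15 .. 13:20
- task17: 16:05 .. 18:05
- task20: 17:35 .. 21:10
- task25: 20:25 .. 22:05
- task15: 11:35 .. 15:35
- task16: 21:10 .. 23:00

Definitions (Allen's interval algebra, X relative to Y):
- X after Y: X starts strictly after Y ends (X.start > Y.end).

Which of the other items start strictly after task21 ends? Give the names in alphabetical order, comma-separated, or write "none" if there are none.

task13, task16, task17, task20, task24, task25

Target task21 = [06:15, 13:20].
task13 [21:30, 21:45] → after → yes.
task14 [12:40, 13:20] → finishes → no.
task15 [11:35, 15:35] → overlapped-by → no.
task16 [21:10, 23:00] → after → yes.
task17 [16:05, 18:05] → after → yes.
task18 [09:40, 10:50] → during → no.
task19 [06:40, 12:05] → during → no.
task20 [17:35, 21:10] → after → yes.
task22 [07:50, 11:50] → during → no.
task23 [06:30, 10:30] → during → no.
task24 [16:20, 19:00] → after → yes.
task25 [20:25, 22:05] → after → yes.
Result: task13, task16, task17, task20, task24, task25.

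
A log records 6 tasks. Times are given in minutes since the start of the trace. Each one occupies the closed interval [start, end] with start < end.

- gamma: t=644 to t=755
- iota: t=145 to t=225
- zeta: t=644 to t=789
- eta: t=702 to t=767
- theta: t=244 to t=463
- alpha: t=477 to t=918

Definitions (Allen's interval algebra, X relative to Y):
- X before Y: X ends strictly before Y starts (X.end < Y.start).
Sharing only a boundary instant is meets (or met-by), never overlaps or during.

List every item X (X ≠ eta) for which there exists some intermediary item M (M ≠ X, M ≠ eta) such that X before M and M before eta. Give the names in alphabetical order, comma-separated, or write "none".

iota

Target eta = [t=702, t=767].
Intermediaries M with M before eta: iota, theta.
Via iota — items with X before iota: none.
Via theta — items with X before theta: iota.
Union: iota.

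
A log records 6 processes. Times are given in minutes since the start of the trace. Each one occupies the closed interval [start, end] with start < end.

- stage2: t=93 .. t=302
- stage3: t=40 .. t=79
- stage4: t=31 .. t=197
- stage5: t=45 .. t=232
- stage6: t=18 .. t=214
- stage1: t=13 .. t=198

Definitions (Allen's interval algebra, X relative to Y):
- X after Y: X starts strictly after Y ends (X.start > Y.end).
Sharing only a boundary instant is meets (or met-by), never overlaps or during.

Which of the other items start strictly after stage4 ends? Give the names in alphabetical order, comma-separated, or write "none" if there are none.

none

Target stage4 = [t=31, t=197].
stage1 [t=13, t=198] → contains → no.
stage2 [t=93, t=302] → overlapped-by → no.
stage3 [t=40, t=79] → during → no.
stage5 [t=45, t=232] → overlapped-by → no.
stage6 [t=18, t=214] → contains → no.
Result: none.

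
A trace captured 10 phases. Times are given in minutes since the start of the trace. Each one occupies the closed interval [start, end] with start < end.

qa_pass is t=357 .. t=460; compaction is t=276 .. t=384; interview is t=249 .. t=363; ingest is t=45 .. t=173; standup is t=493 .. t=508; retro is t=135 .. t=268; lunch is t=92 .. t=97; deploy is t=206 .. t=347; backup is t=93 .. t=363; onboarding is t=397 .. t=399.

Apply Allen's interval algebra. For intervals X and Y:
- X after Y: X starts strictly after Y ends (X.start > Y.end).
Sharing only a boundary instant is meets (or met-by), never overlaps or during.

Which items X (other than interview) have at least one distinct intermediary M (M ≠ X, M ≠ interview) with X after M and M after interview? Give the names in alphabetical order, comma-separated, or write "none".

standup

Target interview = [t=249, t=363].
Intermediaries M with M after interview: onboarding, standup.
Via onboarding — items with X after onboarding: standup.
Via standup — items with X after standup: none.
Union: standup.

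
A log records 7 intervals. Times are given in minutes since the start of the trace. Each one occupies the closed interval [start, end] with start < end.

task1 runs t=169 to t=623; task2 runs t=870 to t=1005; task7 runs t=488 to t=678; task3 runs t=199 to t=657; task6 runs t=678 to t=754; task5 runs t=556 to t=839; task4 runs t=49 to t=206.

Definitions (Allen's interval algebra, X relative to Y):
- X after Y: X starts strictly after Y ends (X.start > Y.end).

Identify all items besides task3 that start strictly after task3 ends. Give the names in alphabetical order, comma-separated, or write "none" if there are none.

task2, task6

Target task3 = [t=199, t=657].
task1 [t=169, t=623] → overlaps → no.
task2 [t=870, t=1005] → after → yes.
task4 [t=49, t=206] → overlaps → no.
task5 [t=556, t=839] → overlapped-by → no.
task6 [t=678, t=754] → after → yes.
task7 [t=488, t=678] → overlapped-by → no.
Result: task2, task6.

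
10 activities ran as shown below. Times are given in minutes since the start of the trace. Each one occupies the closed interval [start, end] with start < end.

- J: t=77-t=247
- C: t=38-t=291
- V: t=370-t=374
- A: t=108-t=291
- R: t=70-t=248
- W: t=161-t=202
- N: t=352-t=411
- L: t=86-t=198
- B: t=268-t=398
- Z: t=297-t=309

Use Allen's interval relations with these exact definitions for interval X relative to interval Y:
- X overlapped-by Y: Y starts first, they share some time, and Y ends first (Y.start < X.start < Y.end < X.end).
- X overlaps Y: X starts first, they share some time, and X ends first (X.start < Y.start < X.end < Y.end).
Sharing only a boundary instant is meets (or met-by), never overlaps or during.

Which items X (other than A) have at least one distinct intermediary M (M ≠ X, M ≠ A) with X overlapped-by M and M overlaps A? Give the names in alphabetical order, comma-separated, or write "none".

W

Target A = [t=108, t=291].
Intermediaries M with M overlaps A: J, L, R.
Via J — items with X overlapped-by J: none.
Via L — items with X overlapped-by L: W.
Via R — items with X overlapped-by R: none.
Union: W.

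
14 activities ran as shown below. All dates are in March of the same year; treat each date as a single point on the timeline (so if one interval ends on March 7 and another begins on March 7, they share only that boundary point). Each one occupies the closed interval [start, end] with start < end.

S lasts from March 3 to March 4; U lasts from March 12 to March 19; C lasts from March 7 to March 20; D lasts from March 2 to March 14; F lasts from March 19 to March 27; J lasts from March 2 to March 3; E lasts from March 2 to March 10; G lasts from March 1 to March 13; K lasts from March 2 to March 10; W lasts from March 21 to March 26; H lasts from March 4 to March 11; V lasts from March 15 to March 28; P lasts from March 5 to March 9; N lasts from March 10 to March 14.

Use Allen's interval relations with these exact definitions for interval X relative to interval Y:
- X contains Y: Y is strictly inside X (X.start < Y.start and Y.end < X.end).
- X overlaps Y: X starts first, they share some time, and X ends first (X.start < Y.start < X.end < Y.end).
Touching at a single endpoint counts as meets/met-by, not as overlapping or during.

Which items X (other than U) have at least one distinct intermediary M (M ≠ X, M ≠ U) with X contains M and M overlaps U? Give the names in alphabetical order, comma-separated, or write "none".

Target U = [March 12, March 19].
Intermediaries M with M overlaps U: D, G, N.
Via D — items with X contains D: none.
Via G — items with X contains G: none.
Via N — items with X contains N: C.
Union: C.

C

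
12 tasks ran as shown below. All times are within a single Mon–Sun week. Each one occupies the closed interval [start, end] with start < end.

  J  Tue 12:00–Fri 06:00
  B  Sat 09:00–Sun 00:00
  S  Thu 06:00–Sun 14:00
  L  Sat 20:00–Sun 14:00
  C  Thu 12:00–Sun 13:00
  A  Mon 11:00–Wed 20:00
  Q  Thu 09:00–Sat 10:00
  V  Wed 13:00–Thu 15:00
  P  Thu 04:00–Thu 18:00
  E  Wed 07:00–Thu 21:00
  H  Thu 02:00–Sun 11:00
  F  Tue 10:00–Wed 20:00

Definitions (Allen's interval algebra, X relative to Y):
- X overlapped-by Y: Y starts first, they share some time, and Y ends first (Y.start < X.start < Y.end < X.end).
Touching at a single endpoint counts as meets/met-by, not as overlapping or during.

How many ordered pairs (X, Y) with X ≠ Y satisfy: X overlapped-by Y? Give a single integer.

29

Checking all 132 ordered pairs for relation 'overlapped-by'; matching pairs in alphabetical order:
(B, Q): B overlapped-by Q ✓
(C, E): C overlapped-by E ✓
(C, H): C overlapped-by H ✓
(C, J): C overlapped-by J ✓
(C, P): C overlapped-by P ✓
(C, Q): C overlapped-by Q ✓
(C, V): C overlapped-by V ✓
(E, A): E overlapped-by A ✓
(E, F): E overlapped-by F ✓
(H, E): H overlapped-by E ✓
(H, J): H overlapped-by J ✓
(H, V): H overlapped-by V ✓
(J, A): J overlapped-by A ✓
(J, F): J overlapped-by F ✓
(L, B): L overlapped-by B ✓
(L, C): L overlapped-by C ✓
(L, H): L overlapped-by H ✓
(P, V): P overlapped-by V ✓
(Q, E): Q overlapped-by E ✓
(Q, J): Q overlapped-by J ✓
(Q, P): Q overlapped-by P ✓
(Q, V): Q overlapped-by V ✓
(S, E): S overlapped-by E ✓
(S, H): S overlapped-by H ✓
... plus 5 further pairs not listed.
Count: 29.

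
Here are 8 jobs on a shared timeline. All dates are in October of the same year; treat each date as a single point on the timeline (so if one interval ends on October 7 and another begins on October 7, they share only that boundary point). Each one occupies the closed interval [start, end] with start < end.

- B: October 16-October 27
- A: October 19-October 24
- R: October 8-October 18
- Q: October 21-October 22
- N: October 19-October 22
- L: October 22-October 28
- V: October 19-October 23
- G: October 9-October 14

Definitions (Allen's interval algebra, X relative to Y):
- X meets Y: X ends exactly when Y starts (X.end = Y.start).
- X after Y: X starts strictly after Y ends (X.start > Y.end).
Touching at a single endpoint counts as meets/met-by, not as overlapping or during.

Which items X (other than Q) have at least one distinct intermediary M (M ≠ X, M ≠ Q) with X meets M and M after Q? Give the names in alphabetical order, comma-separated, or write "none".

none

Target Q = [October 21, October 22].
Intermediaries M with M after Q: none.
Union: none.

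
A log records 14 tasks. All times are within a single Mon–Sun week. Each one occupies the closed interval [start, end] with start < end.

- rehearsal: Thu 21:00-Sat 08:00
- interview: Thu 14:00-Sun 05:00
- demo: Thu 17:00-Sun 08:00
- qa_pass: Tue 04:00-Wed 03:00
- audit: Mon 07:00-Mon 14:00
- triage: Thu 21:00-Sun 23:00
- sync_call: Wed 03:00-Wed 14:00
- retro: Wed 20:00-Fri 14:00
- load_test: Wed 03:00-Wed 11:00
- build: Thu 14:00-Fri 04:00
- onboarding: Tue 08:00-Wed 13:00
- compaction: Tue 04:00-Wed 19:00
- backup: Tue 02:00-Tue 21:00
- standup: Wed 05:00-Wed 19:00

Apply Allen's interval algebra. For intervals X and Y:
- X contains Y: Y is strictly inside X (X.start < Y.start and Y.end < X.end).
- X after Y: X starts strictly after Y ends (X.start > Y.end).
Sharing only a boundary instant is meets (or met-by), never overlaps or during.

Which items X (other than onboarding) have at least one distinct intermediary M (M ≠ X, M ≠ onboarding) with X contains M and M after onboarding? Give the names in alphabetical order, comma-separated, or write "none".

Target onboarding = [Tue 08:00, Wed 13:00].
Intermediaries M with M after onboarding: build, demo, interview, rehearsal, retro, triage.
Via build — items with X contains build: retro.
Via demo — items with X contains demo: none.
Via interview — items with X contains interview: none.
Via rehearsal — items with X contains rehearsal: demo, interview.
Via retro — items with X contains retro: none.
Via triage — items with X contains triage: none.
Union: demo, interview, retro.

demo, interview, retro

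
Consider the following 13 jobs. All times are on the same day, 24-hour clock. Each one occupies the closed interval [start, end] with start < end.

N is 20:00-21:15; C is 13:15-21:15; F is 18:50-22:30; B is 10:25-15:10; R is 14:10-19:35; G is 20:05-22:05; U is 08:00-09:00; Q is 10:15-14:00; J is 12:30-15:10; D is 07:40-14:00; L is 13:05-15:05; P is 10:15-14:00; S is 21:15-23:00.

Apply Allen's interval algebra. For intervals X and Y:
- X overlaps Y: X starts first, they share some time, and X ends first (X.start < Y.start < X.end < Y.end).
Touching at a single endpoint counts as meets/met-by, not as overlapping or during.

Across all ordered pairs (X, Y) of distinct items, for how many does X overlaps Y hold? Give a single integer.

24

Checking all 156 ordered pairs for relation 'overlaps'; matching pairs in alphabetical order:
(B, C): B overlaps C ✓
(B, R): B overlaps R ✓
(C, F): C overlaps F ✓
(C, G): C overlaps G ✓
(D, B): D overlaps B ✓
(D, C): D overlaps C ✓
(D, J): D overlaps J ✓
(D, L): D overlaps L ✓
(F, S): F overlaps S ✓
(G, S): G overlaps S ✓
(J, C): J overlaps C ✓
(J, R): J overlaps R ✓
(L, C): L overlaps C ✓
(L, R): L overlaps R ✓
(N, G): N overlaps G ✓
(P, B): P overlaps B ✓
(P, C): P overlaps C ✓
(P, J): P overlaps J ✓
(P, L): P overlaps L ✓
(Q, B): Q overlaps B ✓
(Q, C): Q overlaps C ✓
(Q, J): Q overlaps J ✓
(Q, L): Q overlaps L ✓
(R, F): R overlaps F ✓
Count: 24.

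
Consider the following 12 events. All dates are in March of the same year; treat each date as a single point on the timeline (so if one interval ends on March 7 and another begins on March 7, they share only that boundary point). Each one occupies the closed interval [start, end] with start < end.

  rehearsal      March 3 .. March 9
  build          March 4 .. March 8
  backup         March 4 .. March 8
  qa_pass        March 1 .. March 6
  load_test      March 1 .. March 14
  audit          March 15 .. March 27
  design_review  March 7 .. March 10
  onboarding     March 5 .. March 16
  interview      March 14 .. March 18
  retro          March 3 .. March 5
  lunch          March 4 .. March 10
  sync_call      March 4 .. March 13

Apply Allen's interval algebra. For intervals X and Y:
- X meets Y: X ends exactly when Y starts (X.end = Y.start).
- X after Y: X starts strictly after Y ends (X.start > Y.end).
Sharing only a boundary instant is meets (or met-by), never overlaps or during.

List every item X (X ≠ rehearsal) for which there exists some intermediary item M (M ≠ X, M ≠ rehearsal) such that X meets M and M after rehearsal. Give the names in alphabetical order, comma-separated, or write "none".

load_test

Target rehearsal = [March 3, March 9].
Intermediaries M with M after rehearsal: audit, interview.
Via audit — items with X meets audit: none.
Via interview — items with X meets interview: load_test.
Union: load_test.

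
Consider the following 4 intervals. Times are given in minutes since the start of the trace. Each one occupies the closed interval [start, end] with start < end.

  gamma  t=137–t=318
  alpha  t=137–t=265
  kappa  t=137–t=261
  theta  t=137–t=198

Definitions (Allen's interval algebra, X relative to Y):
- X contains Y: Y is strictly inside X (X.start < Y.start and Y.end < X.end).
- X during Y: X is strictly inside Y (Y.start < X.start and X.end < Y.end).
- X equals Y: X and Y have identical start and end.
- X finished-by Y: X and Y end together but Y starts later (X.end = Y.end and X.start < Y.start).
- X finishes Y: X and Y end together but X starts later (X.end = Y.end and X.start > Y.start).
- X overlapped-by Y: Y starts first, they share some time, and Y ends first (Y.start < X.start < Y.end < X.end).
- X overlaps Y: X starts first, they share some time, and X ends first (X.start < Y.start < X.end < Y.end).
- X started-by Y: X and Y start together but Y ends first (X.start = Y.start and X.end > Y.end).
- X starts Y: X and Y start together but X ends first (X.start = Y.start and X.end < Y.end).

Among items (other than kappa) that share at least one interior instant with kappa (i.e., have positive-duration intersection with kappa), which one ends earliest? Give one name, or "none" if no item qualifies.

theta

Target kappa = [t=137, t=261].
alpha [t=137, t=265] → started-by → candidate.
gamma [t=137, t=318] → started-by → candidate.
theta [t=137, t=198] → starts → candidate.
Among candidates, earliest end is t=198 → theta.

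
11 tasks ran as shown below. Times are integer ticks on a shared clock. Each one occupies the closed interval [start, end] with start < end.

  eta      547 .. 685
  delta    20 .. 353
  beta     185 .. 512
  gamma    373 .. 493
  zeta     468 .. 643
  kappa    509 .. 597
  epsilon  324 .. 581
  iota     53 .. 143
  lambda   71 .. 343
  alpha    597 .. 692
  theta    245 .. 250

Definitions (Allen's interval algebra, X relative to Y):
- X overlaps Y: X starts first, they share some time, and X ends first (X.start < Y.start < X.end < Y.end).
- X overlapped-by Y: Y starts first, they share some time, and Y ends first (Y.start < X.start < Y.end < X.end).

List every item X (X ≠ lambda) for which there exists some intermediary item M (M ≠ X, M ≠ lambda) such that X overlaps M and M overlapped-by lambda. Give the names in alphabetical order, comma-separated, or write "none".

beta, delta

Target lambda = [71, 343].
Intermediaries M with M overlapped-by lambda: beta, epsilon.
Via beta — items with X overlaps beta: delta.
Via epsilon — items with X overlaps epsilon: beta, delta.
Union: beta, delta.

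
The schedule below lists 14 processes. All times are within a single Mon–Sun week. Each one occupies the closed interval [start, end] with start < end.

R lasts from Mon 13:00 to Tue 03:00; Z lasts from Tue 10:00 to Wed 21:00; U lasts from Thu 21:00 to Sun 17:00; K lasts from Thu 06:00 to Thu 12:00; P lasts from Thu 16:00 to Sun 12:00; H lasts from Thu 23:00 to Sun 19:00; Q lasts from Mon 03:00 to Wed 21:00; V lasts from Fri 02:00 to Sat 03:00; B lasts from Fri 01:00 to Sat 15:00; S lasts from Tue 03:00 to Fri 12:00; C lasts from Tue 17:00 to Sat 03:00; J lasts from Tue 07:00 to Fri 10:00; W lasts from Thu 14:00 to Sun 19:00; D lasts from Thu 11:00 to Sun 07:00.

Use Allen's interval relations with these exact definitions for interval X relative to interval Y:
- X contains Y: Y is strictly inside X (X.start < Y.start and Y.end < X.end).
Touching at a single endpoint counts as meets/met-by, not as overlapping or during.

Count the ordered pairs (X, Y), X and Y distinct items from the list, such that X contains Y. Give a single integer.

Checking all 182 ordered pairs for relation 'contains'; matching pairs in alphabetical order:
(B, V): B contains V ✓
(C, K): C contains K ✓
(D, B): D contains B ✓
(D, V): D contains V ✓
(H, B): H contains B ✓
(H, V): H contains V ✓
(J, K): J contains K ✓
(J, Z): J contains Z ✓
(P, B): P contains B ✓
(P, V): P contains V ✓
(Q, R): Q contains R ✓
(S, J): S contains J ✓
(S, K): S contains K ✓
(S, Z): S contains Z ✓
(U, B): U contains B ✓
(U, V): U contains V ✓
(W, B): W contains B ✓
(W, P): W contains P ✓
(W, U): W contains U ✓
(W, V): W contains V ✓
Count: 20.

20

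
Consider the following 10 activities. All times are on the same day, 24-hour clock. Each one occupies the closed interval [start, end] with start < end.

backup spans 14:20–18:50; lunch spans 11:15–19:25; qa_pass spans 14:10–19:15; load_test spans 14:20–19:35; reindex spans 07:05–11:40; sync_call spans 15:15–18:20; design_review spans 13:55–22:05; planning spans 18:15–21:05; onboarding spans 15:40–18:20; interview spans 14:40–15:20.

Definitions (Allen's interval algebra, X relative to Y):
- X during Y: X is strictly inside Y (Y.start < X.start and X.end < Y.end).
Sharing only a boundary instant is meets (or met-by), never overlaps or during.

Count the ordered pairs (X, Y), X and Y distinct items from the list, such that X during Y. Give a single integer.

Checking all 90 ordered pairs for relation 'during'; matching pairs in alphabetical order:
(backup, design_review): backup during design_review ✓
(backup, lunch): backup during lunch ✓
(backup, qa_pass): backup during qa_pass ✓
(interview, backup): interview during backup ✓
(interview, design_review): interview during design_review ✓
(interview, load_test): interview during load_test ✓
(interview, lunch): interview during lunch ✓
(interview, qa_pass): interview during qa_pass ✓
(load_test, design_review): load_test during design_review ✓
(onboarding, backup): onboarding during backup ✓
(onboarding, design_review): onboarding during design_review ✓
(onboarding, load_test): onboarding during load_test ✓
(onboarding, lunch): onboarding during lunch ✓
(onboarding, qa_pass): onboarding during qa_pass ✓
(planning, design_review): planning during design_review ✓
(qa_pass, design_review): qa_pass during design_review ✓
(qa_pass, lunch): qa_pass during lunch ✓
(sync_call, backup): sync_call during backup ✓
(sync_call, design_review): sync_call during design_review ✓
(sync_call, load_test): sync_call during load_test ✓
(sync_call, lunch): sync_call during lunch ✓
(sync_call, qa_pass): sync_call during qa_pass ✓
Count: 22.

22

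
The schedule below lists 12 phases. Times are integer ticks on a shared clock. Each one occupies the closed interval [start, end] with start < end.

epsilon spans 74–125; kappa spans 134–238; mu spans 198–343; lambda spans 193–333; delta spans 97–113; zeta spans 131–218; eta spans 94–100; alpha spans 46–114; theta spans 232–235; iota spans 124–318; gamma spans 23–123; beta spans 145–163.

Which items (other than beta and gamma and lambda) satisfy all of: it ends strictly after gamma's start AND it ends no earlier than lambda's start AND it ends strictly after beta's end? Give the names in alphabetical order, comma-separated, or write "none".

Conditions: its end is strictly after gamma's start (X.end > 23) AND its end is no earlier than lambda's start (X.end >= 193) AND its end is strictly after beta's end (X.end > 163).
alpha: end 114 > 23? ✓; end 114 >= 193? ✗; end 114 > 163? ✗ → no.
delta: end 113 > 23? ✓; end 113 >= 193? ✗; end 113 > 163? ✗ → no.
epsilon: end 125 > 23? ✓; end 125 >= 193? ✗; end 125 > 163? ✗ → no.
eta: end 100 > 23? ✓; end 100 >= 193? ✗; end 100 > 163? ✗ → no.
iota: end 318 > 23? ✓; end 318 >= 193? ✓; end 318 > 163? ✓ → yes.
kappa: end 238 > 23? ✓; end 238 >= 193? ✓; end 238 > 163? ✓ → yes.
mu: end 343 > 23? ✓; end 343 >= 193? ✓; end 343 > 163? ✓ → yes.
theta: end 235 > 23? ✓; end 235 >= 193? ✓; end 235 > 163? ✓ → yes.
zeta: end 218 > 23? ✓; end 218 >= 193? ✓; end 218 > 163? ✓ → yes.
Result: iota, kappa, mu, theta, zeta.

iota, kappa, mu, theta, zeta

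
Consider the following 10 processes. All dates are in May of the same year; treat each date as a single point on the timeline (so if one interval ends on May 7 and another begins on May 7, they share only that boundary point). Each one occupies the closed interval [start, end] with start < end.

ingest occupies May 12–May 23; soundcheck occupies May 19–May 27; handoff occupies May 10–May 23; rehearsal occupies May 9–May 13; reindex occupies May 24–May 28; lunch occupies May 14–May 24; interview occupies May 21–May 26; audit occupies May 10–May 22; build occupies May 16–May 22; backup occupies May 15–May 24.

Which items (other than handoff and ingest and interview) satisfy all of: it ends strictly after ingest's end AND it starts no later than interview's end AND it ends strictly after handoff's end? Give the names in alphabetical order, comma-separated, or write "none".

backup, lunch, reindex, soundcheck

Conditions: its end is strictly after ingest's end (X.end > May 23) AND its start is no later than interview's end (X.start <= May 26) AND its end is strictly after handoff's end (X.end > May 23).
audit: end May 22 > May 23? ✗; start May 10 <= May 26? ✓; end May 22 > May 23? ✗ → no.
backup: end May 24 > May 23? ✓; start May 15 <= May 26? ✓; end May 24 > May 23? ✓ → yes.
build: end May 22 > May 23? ✗; start May 16 <= May 26? ✓; end May 22 > May 23? ✗ → no.
lunch: end May 24 > May 23? ✓; start May 14 <= May 26? ✓; end May 24 > May 23? ✓ → yes.
rehearsal: end May 13 > May 23? ✗; start May 9 <= May 26? ✓; end May 13 > May 23? ✗ → no.
reindex: end May 28 > May 23? ✓; start May 24 <= May 26? ✓; end May 28 > May 23? ✓ → yes.
soundcheck: end May 27 > May 23? ✓; start May 19 <= May 26? ✓; end May 27 > May 23? ✓ → yes.
Result: backup, lunch, reindex, soundcheck.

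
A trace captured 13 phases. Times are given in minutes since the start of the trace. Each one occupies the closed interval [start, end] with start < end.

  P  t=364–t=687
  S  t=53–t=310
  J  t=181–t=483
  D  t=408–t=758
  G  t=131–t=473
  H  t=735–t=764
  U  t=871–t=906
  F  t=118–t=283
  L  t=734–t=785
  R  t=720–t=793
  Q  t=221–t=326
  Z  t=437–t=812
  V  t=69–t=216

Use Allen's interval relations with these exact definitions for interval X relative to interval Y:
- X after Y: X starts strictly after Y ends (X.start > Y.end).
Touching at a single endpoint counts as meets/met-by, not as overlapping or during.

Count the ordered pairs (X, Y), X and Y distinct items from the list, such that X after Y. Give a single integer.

Checking all 156 ordered pairs for relation 'after'; matching pairs in alphabetical order:
(D, F): D after F ✓
(D, Q): D after Q ✓
(D, S): D after S ✓
(D, V): D after V ✓
(H, F): H after F ✓
(H, G): H after G ✓
(H, J): H after J ✓
(H, P): H after P ✓
(H, Q): H after Q ✓
(H, S): H after S ✓
(H, V): H after V ✓
(L, F): L after F ✓
(L, G): L after G ✓
(L, J): L after J ✓
(L, P): L after P ✓
(L, Q): L after Q ✓
(L, S): L after S ✓
(L, V): L after V ✓
(P, F): P after F ✓
(P, Q): P after Q ✓
(P, S): P after S ✓
(P, V): P after V ✓
(Q, V): Q after V ✓
(R, F): R after F ✓
... plus 22 further pairs not listed.
Count: 46.

46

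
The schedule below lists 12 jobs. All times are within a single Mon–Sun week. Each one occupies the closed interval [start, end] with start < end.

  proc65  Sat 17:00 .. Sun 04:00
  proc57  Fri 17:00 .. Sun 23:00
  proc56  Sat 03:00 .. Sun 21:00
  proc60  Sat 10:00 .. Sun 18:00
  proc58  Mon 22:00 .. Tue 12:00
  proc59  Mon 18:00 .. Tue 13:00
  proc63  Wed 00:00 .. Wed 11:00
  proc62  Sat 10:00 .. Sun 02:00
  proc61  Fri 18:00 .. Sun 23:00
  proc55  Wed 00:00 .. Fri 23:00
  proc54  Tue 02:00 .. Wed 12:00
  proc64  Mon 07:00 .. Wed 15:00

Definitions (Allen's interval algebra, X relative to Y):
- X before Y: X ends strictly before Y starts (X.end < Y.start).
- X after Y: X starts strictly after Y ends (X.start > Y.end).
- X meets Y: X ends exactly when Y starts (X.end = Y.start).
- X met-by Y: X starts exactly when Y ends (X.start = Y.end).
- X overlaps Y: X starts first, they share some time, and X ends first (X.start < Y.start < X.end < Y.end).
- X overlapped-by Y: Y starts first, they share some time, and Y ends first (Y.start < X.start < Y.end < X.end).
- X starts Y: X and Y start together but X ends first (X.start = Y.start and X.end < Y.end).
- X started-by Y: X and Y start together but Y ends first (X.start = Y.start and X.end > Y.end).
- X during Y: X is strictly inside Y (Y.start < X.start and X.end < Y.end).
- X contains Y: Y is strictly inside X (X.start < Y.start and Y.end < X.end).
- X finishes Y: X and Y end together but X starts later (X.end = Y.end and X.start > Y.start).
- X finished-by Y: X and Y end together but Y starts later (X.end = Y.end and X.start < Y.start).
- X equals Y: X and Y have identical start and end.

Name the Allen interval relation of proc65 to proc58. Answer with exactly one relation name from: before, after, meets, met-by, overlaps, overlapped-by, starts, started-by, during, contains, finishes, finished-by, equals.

proc65 = [Sat 17:00, Sun 04:00]; proc58 = [Mon 22:00, Tue 12:00].
Compare endpoints: proc65.start > proc58.start, proc65.start > proc58.end, proc65.end > proc58.start, proc65.end > proc58.end.
That pattern is 'after'.

after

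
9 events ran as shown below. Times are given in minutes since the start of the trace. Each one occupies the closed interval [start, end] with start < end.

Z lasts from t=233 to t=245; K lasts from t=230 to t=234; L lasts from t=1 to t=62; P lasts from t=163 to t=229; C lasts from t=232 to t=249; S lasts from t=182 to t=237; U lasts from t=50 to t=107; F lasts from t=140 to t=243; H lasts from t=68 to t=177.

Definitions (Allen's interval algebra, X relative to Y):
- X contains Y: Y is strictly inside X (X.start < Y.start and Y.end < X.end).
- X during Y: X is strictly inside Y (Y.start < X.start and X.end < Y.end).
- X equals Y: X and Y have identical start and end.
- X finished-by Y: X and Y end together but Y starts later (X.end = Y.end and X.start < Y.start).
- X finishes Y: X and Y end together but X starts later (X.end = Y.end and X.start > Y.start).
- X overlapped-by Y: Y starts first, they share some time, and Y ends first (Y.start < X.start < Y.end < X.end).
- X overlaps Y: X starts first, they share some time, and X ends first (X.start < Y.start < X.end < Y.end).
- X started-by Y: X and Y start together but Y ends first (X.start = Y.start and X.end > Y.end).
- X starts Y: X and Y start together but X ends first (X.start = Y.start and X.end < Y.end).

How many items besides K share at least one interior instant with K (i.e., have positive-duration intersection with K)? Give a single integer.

4

Target K = [t=230, t=234].
C [t=232, t=249] → overlapped-by → counts.
F [t=140, t=243] → contains → counts.
H [t=68, t=177] → before → no.
L [t=1, t=62] → before → no.
P [t=163, t=229] → before → no.
S [t=182, t=237] → contains → counts.
U [t=50, t=107] → before → no.
Z [t=233, t=245] → overlapped-by → counts.
Total: 4.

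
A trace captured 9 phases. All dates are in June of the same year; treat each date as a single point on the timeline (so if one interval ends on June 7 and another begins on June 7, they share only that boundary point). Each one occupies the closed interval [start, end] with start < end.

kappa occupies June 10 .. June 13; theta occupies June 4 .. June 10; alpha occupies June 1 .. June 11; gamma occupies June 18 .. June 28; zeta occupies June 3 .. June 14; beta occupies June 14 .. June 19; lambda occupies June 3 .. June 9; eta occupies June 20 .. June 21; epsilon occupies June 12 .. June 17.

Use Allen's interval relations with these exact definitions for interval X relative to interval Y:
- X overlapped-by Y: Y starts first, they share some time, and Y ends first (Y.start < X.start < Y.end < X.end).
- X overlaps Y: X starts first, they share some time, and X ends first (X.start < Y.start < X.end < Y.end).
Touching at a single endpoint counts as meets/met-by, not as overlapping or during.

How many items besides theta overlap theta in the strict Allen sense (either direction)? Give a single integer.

Target theta = [June 4, June 10].
alpha [June 1, June 11] → contains → no.
beta [June 14, June 19] → after → no.
epsilon [June 12, June 17] → after → no.
eta [June 20, June 21] → after → no.
gamma [June 18, June 28] → after → no.
kappa [June 10, June 13] → met-by → no.
lambda [June 3, June 9] → overlaps → counts.
zeta [June 3, June 14] → contains → no.
Total: 1.

1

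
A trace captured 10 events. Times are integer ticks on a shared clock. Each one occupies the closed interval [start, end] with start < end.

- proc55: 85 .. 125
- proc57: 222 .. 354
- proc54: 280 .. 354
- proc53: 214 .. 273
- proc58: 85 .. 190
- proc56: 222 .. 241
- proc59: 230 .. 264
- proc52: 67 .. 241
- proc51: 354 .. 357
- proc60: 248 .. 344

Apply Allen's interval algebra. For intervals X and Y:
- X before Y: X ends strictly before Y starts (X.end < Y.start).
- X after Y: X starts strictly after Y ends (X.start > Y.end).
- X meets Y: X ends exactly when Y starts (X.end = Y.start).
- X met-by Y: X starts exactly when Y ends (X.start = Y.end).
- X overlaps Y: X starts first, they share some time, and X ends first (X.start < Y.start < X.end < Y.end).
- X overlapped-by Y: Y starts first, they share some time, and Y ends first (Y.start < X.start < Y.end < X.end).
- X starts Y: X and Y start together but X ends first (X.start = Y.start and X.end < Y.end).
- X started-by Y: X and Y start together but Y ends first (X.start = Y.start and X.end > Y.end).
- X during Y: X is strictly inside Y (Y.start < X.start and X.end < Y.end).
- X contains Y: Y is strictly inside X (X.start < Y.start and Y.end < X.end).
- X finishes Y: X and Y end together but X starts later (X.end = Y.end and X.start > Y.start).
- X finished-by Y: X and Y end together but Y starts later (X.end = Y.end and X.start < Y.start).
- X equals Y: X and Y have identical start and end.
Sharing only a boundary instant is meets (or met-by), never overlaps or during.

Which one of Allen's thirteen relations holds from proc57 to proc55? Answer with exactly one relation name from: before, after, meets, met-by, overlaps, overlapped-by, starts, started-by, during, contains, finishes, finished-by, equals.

after

proc57 = [222, 354]; proc55 = [85, 125].
Compare endpoints: proc57.start > proc55.start, proc57.start > proc55.end, proc57.end > proc55.start, proc57.end > proc55.end.
That pattern is 'after'.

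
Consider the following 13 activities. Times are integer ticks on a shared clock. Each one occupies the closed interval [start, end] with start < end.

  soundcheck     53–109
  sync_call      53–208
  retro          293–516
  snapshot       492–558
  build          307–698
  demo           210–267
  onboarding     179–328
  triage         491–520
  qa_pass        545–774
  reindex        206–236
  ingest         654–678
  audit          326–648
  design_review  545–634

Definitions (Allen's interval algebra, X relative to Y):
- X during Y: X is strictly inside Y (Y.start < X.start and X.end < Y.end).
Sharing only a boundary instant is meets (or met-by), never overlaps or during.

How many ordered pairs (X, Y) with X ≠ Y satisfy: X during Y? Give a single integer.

Checking all 156 ordered pairs for relation 'during'; matching pairs in alphabetical order:
(audit, build): audit during build ✓
(demo, onboarding): demo during onboarding ✓
(design_review, audit): design_review during audit ✓
(design_review, build): design_review during build ✓
(ingest, build): ingest during build ✓
(ingest, qa_pass): ingest during qa_pass ✓
(reindex, onboarding): reindex during onboarding ✓
(snapshot, audit): snapshot during audit ✓
(snapshot, build): snapshot during build ✓
(triage, audit): triage during audit ✓
(triage, build): triage during build ✓
Count: 11.

11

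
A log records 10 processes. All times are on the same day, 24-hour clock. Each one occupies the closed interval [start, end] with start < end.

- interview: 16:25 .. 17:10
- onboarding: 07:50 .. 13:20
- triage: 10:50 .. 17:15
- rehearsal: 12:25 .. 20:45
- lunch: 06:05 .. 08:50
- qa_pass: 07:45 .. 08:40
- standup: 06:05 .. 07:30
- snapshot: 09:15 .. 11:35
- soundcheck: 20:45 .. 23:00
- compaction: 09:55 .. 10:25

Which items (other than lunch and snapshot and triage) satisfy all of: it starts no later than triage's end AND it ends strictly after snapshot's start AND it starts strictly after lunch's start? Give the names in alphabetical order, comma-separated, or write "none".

compaction, interview, onboarding, rehearsal

Conditions: its start is no later than triage's end (X.start <= 17:15) AND its end is strictly after snapshot's start (X.end > 09:15) AND its start is strictly after lunch's start (X.start > 06:05).
compaction: start 09:55 <= 17:15? ✓; end 10:25 > 09:15? ✓; start 09:55 > 06:05? ✓ → yes.
interview: start 16:25 <= 17:15? ✓; end 17:10 > 09:15? ✓; start 16:25 > 06:05? ✓ → yes.
onboarding: start 07:50 <= 17:15? ✓; end 13:20 > 09:15? ✓; start 07:50 > 06:05? ✓ → yes.
qa_pass: start 07:45 <= 17:15? ✓; end 08:40 > 09:15? ✗; start 07:45 > 06:05? ✓ → no.
rehearsal: start 12:25 <= 17:15? ✓; end 20:45 > 09:15? ✓; start 12:25 > 06:05? ✓ → yes.
soundcheck: start 20:45 <= 17:15? ✗; end 23:00 > 09:15? ✓; start 20:45 > 06:05? ✓ → no.
standup: start 06:05 <= 17:15? ✓; end 07:30 > 09:15? ✗; start 06:05 > 06:05? ✗ → no.
Result: compaction, interview, onboarding, rehearsal.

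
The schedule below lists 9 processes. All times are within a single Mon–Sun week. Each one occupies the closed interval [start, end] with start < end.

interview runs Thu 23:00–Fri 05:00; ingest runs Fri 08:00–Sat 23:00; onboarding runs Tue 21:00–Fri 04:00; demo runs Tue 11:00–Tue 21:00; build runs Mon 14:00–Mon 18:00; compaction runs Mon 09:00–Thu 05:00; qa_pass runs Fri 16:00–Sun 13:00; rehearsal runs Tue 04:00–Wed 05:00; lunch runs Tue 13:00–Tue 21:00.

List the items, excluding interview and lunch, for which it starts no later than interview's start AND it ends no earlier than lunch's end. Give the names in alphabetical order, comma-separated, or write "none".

Conditions: its start is no later than interview's start (X.start <= Thu 23:00) AND its end is no earlier than lunch's end (X.end >= Tue 21:00).
build: start Mon 14:00 <= Thu 23:00? ✓; end Mon 18:00 >= Tue 21:00? ✗ → no.
compaction: start Mon 09:00 <= Thu 23:00? ✓; end Thu 05:00 >= Tue 21:00? ✓ → yes.
demo: start Tue 11:00 <= Thu 23:00? ✓; end Tue 21:00 >= Tue 21:00? ✓ → yes.
ingest: start Fri 08:00 <= Thu 23:00? ✗; end Sat 23:00 >= Tue 21:00? ✓ → no.
onboarding: start Tue 21:00 <= Thu 23:00? ✓; end Fri 04:00 >= Tue 21:00? ✓ → yes.
qa_pass: start Fri 16:00 <= Thu 23:00? ✗; end Sun 13:00 >= Tue 21:00? ✓ → no.
rehearsal: start Tue 04:00 <= Thu 23:00? ✓; end Wed 05:00 >= Tue 21:00? ✓ → yes.
Result: compaction, demo, onboarding, rehearsal.

compaction, demo, onboarding, rehearsal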